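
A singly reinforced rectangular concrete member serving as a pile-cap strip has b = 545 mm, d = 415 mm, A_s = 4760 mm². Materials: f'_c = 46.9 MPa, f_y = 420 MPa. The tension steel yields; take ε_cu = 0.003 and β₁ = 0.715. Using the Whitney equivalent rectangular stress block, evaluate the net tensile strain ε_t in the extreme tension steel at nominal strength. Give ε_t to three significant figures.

a = A_s f_y/(0.85 f'_c b) = 92.02 mm.
β₁ = 0.715, so c = a/β₁ = 92.02/0.715 = 128.70 mm.
From the linear strain diagram with ε_cu = 0.003: ε_t = 0.003 (d − c)/c = 0.003 × (415 − 128.70)/128.70 = 0.00667.
Since ε_t ≥ 0.005, the section is tension-controlled.

ε_t ≈ 0.00667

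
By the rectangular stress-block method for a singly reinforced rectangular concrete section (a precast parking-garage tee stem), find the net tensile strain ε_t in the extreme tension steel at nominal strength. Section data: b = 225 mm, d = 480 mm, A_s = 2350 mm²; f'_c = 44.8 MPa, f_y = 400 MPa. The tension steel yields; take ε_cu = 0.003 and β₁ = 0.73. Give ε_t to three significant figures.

ε_t ≈ 0.00658

a = A_s f_y/(0.85 f'_c b) = 109.71 mm.
β₁ = 0.73, so c = a/β₁ = 109.71/0.73 = 150.29 mm.
From the linear strain diagram with ε_cu = 0.003: ε_t = 0.003 (d − c)/c = 0.003 × (480 − 150.29)/150.29 = 0.00658.
Since ε_t ≥ 0.005, the section is tension-controlled.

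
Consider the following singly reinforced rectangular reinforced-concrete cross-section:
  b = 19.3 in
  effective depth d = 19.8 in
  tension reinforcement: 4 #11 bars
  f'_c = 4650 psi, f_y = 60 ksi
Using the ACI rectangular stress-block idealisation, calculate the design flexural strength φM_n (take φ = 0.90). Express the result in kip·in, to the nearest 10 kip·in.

φM_n ≈ 5840 kip·in

A_s = 4 × 1.56 = 6.24 in².
T = A_s f_y = 6.24 × 60 = 374.4 kips.
a = T/(0.85 f'_c b) = 374.4/(0.85 × 4.65 × 19.3) = 4.908 in.
M_n = T(d − a/2) = 374.4 × (19.8 − 2.454) = 6494.3 kip·in.
φM_n = 0.90 × 6494.3 = 5844.9 kip·in.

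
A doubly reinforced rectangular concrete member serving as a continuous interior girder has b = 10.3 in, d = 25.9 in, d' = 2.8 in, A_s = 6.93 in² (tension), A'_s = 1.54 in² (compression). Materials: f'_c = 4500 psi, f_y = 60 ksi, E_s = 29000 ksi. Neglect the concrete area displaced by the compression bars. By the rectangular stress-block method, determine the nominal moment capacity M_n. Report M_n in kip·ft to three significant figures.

M_n ≈ 765 kip·ft

Assume both steels yield.
a = (A_s − A'_s) f_y/(0.85 f'_c b) = (6.93 − 1.54) × 60/(0.85 × 4.5 × 10.3) = 8.209 in.
c = a/β₁ = 8.209/0.825 = 9.950 in; ε'_s = 0.003(c − d')/c = 0.0022 ≥ ε_y = 0.0021, so the compression steel yields.
M_n = (A_s − A'_s) f_y (d − a/2) + A'_s f_y (d − d') = 323.4 × (25.9 − 4.1045) + 92.4 × (25.9 − 2.8) = 7048.7 + 2134.4 = 9183.1 kip·in = 9183.1/12 = 765.26 kip·ft.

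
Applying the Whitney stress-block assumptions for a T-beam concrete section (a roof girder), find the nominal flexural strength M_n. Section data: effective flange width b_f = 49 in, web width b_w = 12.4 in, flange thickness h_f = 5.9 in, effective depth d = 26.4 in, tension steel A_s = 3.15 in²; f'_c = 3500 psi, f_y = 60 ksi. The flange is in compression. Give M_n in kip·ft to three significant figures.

Tension: T = A_s f_y = 3.15 × 60 = 189 kips.
Try a within the flange: a = T/(0.85 f'_c b_f) = 189/(0.85 × 3.5 × 49) = 1.297 in.
Since a = 1.297 ≤ h_f = 5.9 in, the stress block lies entirely in the flange; analyse as a rectangular beam of width b_f.
M_n = T(d − a/2) = 189 × (26.4 − 0.6485) = 4867.0 kip·in.
M_n = 4867.0/12 = 405.58 kip·ft.

M_n ≈ 406 kip·ft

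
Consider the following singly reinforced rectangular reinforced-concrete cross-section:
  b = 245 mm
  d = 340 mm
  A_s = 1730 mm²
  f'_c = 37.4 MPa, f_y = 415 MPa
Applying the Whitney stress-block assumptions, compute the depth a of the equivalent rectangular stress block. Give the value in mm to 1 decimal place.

T = A_s f_y = 1730 × 415 = 717950 N = 717.95 kN.
Setting C = 0.85 f'_c a b equal to T: a = 717950/(0.85 × 37.4 × 245) = 92.2 mm.

a ≈ 92.2 mm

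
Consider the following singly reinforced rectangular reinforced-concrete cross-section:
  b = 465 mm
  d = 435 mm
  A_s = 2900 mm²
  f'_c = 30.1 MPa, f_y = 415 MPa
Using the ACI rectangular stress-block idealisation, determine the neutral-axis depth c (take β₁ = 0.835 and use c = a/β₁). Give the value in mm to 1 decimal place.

T = A_s f_y = 2900 × 415 = 1203500 N = 1203.5 kN.
Setting C = 0.85 f'_c a b equal to T: a = 1203500/(0.85 × 30.1 × 465) = 101.160 mm.
With β₁ = 0.835, c = a/β₁ = 101.160/0.835 = 121.1 mm.

c ≈ 121.1 mm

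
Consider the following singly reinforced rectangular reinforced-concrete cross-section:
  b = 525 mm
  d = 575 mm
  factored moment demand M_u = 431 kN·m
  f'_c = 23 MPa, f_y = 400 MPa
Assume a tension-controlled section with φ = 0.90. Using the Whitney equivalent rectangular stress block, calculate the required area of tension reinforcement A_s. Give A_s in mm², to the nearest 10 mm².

A_s ≈ 2250 mm²

M_n = M_u/φ = 431/0.90 = 478.889 kN·m.
With M_n = 0.85 f'_c a b (d − a/2), solve the quadratic for a:
a = d − √(d² − 2M_n/(0.85 f'_c b)) = 575 − √(575² − 2 × 478.889×10⁶/(0.85 × 23 × 525)) = 87.86 mm.
A_s = 0.85 f'_c a b / f_y = 0.85 × 23 × 87.86 × 525 / 400 = 2254.4 mm².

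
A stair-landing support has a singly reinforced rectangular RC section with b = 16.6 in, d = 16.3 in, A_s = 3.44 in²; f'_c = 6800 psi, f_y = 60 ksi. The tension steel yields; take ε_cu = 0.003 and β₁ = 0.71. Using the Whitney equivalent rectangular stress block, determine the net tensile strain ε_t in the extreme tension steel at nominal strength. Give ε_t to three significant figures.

ε_t ≈ 0.0131

a = A_s f_y/(0.85 f'_c b) = 2.151 in.
β₁ = 0.71, so c = a/β₁ = 2.151/0.71 = 3.030 in.
From the linear strain diagram with ε_cu = 0.003: ε_t = 0.003 (d − c)/c = 0.003 × (16.3 − 3.030)/3.030 = 0.0131.
Since ε_t ≥ 0.005, the section is tension-controlled.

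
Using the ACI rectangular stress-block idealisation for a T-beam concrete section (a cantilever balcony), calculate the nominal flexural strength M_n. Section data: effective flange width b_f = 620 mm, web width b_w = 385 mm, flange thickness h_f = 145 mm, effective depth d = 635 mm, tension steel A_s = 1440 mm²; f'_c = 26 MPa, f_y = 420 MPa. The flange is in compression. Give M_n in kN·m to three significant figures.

M_n ≈ 371 kN·m

Tension: T = A_s f_y = 1440 × 420 = 604800 N.
Try a within the flange: a = T/(0.85 f'_c b_f) = 604800/(0.85 × 26 × 620) = 44.14 mm.
Since a = 44.14 ≤ h_f = 145 mm, the stress block lies entirely in the flange; analyse as a rectangular beam of width b_f.
M_n = T(d − a/2) = 604800 × (635 − 22.07) = 370.70 × 10⁶ N·mm.
M_n = 370.70 kN·m.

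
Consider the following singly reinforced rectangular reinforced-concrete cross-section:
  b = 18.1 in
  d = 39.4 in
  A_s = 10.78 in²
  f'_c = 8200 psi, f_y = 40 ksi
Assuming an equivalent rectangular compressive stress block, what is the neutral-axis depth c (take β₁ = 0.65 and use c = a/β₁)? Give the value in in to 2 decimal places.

T = A_s f_y = 10.78 × 40 = 431.2 kips.
a = T/(0.85 f'_c b) = 431.2/(0.85 × 8.2 × 18.1) = 3.4180 in.
With β₁ = 0.65, c = a/β₁ = 3.4180/0.65 = 5.26 in.

c ≈ 5.26 in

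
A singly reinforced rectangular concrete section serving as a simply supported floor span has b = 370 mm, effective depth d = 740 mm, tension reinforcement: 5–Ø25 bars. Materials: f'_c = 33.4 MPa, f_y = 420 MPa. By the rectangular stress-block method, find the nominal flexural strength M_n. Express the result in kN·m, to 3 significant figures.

A_s = 5 × 491 = 2455 mm².
T = A_s f_y = 2455 × 420 = 1031100 N = 1031.1 kN.
From C = T: a = T/(0.85 f'_c b) = 1031100/(0.85 × 33.4 × 370) = 98.16 mm.
M_n = T(d − a/2) = 1031.1 kN × (740 − 49.08) mm = 712.41 kN·m.

M_n ≈ 712 kN·m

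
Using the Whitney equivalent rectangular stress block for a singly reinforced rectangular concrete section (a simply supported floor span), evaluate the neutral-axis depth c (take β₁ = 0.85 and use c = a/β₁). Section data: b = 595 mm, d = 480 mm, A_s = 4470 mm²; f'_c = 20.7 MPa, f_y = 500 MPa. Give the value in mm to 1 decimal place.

T = A_s f_y = 4470 × 500 = 2235000 N = 2235 kN.
Setting C = 0.85 f'_c a b equal to T: a = 2235000/(0.85 × 20.7 × 595) = 213.487 mm.
With β₁ = 0.85, c = a/β₁ = 213.487/0.85 = 251.2 mm.

c ≈ 251.2 mm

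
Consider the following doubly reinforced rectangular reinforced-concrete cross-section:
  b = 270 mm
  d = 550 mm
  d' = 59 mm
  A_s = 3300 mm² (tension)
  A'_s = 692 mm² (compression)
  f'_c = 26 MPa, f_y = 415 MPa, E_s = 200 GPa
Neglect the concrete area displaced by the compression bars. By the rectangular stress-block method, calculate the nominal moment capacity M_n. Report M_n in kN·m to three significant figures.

M_n ≈ 638 kN·m

Assume both tension and compression steel yield.
Net tension couple steel: A_s − A'_s = 2608 mm².
a = (A_s − A'_s) f_y / (0.85 f'_c b) = 1082320/(0.85 × 26 × 270) = 181.38 mm.
c = a/β₁ = 181.38/0.85 = 213.39 mm; ε'_s = 0.003(c − d')/c = 0.0022 ≥ f_y/E_s = 0.0021, so compression steel does yield.
M_n = (A_s − A'_s) f_y (d − a/2) + A'_s f_y (d − d') = [1082320 × (550 − 90.69) + 287180 × (550 − 59)] × 10⁻⁶ = 497.12 + 141.01 = 638.13 kN·m.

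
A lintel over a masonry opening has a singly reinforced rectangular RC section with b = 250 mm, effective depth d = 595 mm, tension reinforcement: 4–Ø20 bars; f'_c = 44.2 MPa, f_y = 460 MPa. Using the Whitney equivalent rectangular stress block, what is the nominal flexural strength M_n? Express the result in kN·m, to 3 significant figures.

M_n ≈ 326 kN·m

A_s = 4 × 314 = 1256 mm².
T = A_s f_y = 1256 × 460 = 577760 N = 577.76 kN.
From C = T: a = T/(0.85 f'_c b) = 577760/(0.85 × 44.2 × 250) = 61.51 mm.
M_n = T(d − a/2) = 577.76 kN × (595 − 30.755) mm = 326.00 kN·m.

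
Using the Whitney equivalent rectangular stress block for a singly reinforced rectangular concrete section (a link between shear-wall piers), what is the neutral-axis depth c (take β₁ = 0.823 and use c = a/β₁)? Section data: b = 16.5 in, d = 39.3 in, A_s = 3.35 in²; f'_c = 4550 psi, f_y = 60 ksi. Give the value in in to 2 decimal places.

T = A_s f_y = 3.35 × 60 = 201 kips.
a = T/(0.85 f'_c b) = 201/(0.85 × 4.55 × 16.5) = 3.1498 in.
With β₁ = 0.823, c = a/β₁ = 3.1498/0.823 = 3.83 in.

c ≈ 3.83 in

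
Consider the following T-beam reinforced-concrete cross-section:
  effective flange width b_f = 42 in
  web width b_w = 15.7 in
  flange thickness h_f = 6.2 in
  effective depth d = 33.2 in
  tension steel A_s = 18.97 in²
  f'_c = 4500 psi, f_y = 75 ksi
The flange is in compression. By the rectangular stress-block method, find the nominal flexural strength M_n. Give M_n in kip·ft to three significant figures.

Tension: T = A_s f_y = 18.97 × 75 = 1422.75 kips.
Try a within the flange: a = T/(0.85 f'_c b_f) = 1422.75/(0.85 × 4.5 × 42) = 8.856 in.
a = 8.856 > h_f = 6.2 in: the block extends into the web. Split into flange-overhang and web parts.
C_f = 0.85 f'_c (b_f − b_w) h_f = 0.85 × 4.5 × (42 − 15.7) × 6.2 = 623.7 kips.
Remaining web compression depth: a_w = (T − C_f)/(0.85 f'_c b_w) = (1422.75 − 623.7)/(0.85 × 4.5 × 15.7) = 13.306 in.
M_n = C_f(d − h_f/2) + (T − C_f)(d − a_w/2) = 623.7 × (33.2 − 3.1) + 799.05 × (33.2 − 6.653) = 18773.4 + 21212.4 = 39985.8 kip·in.
M_n = 39985.8/12 = 3332.15 kip·ft.

M_n ≈ 3330 kip·ft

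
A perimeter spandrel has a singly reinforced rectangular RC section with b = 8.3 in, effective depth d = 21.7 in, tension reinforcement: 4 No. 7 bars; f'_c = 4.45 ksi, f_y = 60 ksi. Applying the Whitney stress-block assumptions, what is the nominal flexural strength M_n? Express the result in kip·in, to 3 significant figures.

M_n ≈ 2790 kip·in

A_s = 4 × 0.6 = 2.4 in².
T = A_s f_y = 2.4 × 60 = 144 kips.
a = T/(0.85 f'_c b) = 144/(0.85 × 4.45 × 8.3) = 4.587 in.
M_n = T(d − a/2) = 144 × (21.7 − 2.2935) = 2794.5 kip·in.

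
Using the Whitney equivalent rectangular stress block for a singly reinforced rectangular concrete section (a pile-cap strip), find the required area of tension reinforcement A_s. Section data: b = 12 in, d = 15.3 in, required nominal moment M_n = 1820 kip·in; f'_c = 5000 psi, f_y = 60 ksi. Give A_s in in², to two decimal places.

From M_n = 0.85 f'_c a b (d − a/2):
a = d − √(d² − 2M_n/(0.85 f'_c b)) = 15.3 − √(15.3² − 2 × 1820/(0.85 × 5 × 12)) = 2.544 in.
A_s = 0.85 f'_c a b / f_y = 0.85 × 5 × 2.544 × 12 / 60 = 2.162 in².

A_s ≈ 2.16 in²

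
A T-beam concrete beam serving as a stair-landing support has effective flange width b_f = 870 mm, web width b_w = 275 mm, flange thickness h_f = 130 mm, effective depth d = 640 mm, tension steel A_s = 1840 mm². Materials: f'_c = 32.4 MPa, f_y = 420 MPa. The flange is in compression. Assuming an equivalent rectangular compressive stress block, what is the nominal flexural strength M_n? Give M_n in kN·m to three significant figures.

Tension: T = A_s f_y = 1840 × 420 = 772800 N.
Try a within the flange: a = T/(0.85 f'_c b_f) = 772800/(0.85 × 32.4 × 870) = 32.25 mm.
Since a = 32.25 ≤ h_f = 130 mm, the stress block lies entirely in the flange; analyse as a rectangular beam of width b_f.
M_n = T(d − a/2) = 772800 × (640 − 16.125) = 482.13 × 10⁶ N·mm.
M_n = 482.13 kN·m.

M_n ≈ 482 kN·m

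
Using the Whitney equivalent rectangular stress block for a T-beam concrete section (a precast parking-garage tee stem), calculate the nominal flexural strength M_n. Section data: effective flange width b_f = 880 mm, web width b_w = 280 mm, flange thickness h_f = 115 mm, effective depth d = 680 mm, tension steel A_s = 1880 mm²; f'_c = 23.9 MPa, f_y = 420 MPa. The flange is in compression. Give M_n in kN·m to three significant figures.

Tension: T = A_s f_y = 1880 × 420 = 789600 N.
Try a within the flange: a = T/(0.85 f'_c b_f) = 789600/(0.85 × 23.9 × 880) = 44.17 mm.
Since a = 44.17 ≤ h_f = 115 mm, the stress block lies entirely in the flange; analyse as a rectangular beam of width b_f.
M_n = T(d − a/2) = 789600 × (680 − 22.085) = 519.49 × 10⁶ N·mm.
M_n = 519.49 kN·m.

M_n ≈ 519 kN·m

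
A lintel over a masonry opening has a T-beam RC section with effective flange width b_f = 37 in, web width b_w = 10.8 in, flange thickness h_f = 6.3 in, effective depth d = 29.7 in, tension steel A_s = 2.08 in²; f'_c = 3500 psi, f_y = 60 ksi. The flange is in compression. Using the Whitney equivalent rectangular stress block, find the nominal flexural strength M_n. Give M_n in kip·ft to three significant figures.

Tension: T = A_s f_y = 2.08 × 60 = 124.8 kips.
Try a within the flange: a = T/(0.85 f'_c b_f) = 124.8/(0.85 × 3.5 × 37) = 1.134 in.
Since a = 1.134 ≤ h_f = 6.3 in, the stress block lies entirely in the flange; analyse as a rectangular beam of width b_f.
M_n = T(d − a/2) = 124.8 × (29.7 − 0.567) = 3635.8 kip·in.
M_n = 3635.8/12 = 302.98 kip·ft.

M_n ≈ 303 kip·ft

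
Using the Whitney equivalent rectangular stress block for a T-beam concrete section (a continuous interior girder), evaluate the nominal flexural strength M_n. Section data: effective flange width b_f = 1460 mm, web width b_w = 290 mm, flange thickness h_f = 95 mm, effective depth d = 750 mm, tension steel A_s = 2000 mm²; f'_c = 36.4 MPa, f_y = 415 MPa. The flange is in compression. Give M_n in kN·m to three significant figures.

M_n ≈ 615 kN·m

Tension: T = A_s f_y = 2000 × 415 = 830000 N.
Try a within the flange: a = T/(0.85 f'_c b_f) = 830000/(0.85 × 36.4 × 1460) = 18.37 mm.
Since a = 18.37 ≤ h_f = 95 mm, the stress block lies entirely in the flange; analyse as a rectangular beam of width b_f.
M_n = T(d − a/2) = 830000 × (750 − 9.185) = 614.88 × 10⁶ N·mm.
M_n = 614.88 kN·m.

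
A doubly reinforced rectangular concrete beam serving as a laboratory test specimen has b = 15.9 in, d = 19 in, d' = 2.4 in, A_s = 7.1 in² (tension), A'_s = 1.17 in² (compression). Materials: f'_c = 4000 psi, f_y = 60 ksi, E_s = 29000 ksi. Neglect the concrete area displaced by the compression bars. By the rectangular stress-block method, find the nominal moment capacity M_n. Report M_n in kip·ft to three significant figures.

M_n ≈ 563 kip·ft

Assume both steels yield.
a = (A_s − A'_s) f_y/(0.85 f'_c b) = (7.1 − 1.17) × 60/(0.85 × 4 × 15.9) = 6.582 in.
c = a/β₁ = 6.582/0.85 = 7.744 in; ε'_s = 0.003(c − d')/c = 0.0021 ≥ ε_y = 0.0021, so the compression steel yields.
M_n = (A_s − A'_s) f_y (d − a/2) + A'_s f_y (d − d') = 355.8 × (19 − 3.291) + 70.2 × (19 − 2.4) = 5589.3 + 1165.3 = 6754.6 kip·in = 6754.6/12 = 562.88 kip·ft.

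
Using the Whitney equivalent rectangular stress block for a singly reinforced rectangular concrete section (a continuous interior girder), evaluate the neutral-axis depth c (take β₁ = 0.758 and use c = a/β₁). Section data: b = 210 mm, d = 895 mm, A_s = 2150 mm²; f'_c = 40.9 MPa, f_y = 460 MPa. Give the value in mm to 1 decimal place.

T = A_s f_y = 2150 × 460 = 989000 N = 989 kN.
Setting C = 0.85 f'_c a b equal to T: a = 989000/(0.85 × 40.9 × 210) = 135.467 mm.
With β₁ = 0.758, c = a/β₁ = 135.467/0.758 = 178.7 mm.

c ≈ 178.7 mm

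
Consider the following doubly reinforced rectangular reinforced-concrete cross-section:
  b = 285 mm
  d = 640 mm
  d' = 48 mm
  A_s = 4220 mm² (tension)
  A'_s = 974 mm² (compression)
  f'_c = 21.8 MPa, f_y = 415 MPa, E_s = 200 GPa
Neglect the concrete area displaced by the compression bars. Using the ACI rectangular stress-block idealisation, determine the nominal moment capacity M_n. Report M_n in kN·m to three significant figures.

Assume both tension and compression steel yield.
Net tension couple steel: A_s − A'_s = 3246 mm².
a = (A_s − A'_s) f_y / (0.85 f'_c b) = 1347090/(0.85 × 21.8 × 285) = 255.08 mm.
c = a/β₁ = 255.08/0.85 = 300.09 mm; ε'_s = 0.003(c − d')/c = 0.0025 ≥ f_y/E_s = 0.0021, so compression steel does yield.
M_n = (A_s − A'_s) f_y (d − a/2) + A'_s f_y (d − d') = [1347090 × (640 − 127.54) + 404210 × (640 − 48)] × 10⁻⁶ = 690.33 + 239.29 = 929.62 kN·m.

M_n ≈ 930 kN·m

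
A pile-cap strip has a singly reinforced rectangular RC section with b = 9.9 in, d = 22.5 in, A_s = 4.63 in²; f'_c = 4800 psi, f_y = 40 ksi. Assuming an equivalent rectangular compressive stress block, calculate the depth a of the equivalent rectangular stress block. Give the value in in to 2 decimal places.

a ≈ 4.59 in

T = A_s f_y = 4.63 × 40 = 185.2 kips.
a = T/(0.85 f'_c b) = 185.2/(0.85 × 4.8 × 9.9) = 4.59 in.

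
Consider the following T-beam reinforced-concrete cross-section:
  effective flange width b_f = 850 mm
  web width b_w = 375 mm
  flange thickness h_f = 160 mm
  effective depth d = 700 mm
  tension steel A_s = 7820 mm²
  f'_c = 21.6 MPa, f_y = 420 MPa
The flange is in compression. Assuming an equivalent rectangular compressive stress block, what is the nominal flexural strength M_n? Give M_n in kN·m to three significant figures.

Tension: T = A_s f_y = 7820 × 420 = 3284400 N.
Try a within the flange: a = T/(0.85 f'_c b_f) = 3284400/(0.85 × 21.6 × 850) = 210.46 mm.
a = 210.46 > h_f = 160 mm: the block extends into the web. Split into flange-overhang and web parts.
C_f = 0.85 f'_c (b_f − b_w) h_f = 0.85 × 21.6 × (850 − 375) × 160 = 1395360 N.
Remaining web compression depth: a_w = (T − C_f)/(0.85 f'_c b_w) = (3284400 − 1395360)/(0.85 × 21.6 × 375) = 274.37 mm.
M_n = C_f(d − h_f/2) + (T − C_f)(d − a_w/2) = 1395360 × (700 − 80) + 1889040 × (700 − 137.185) = 865.12 + 1063.18 = 1928.30 × 10⁶ N·mm.
M_n = 1928.30 kN·m.

M_n ≈ 1930 kN·m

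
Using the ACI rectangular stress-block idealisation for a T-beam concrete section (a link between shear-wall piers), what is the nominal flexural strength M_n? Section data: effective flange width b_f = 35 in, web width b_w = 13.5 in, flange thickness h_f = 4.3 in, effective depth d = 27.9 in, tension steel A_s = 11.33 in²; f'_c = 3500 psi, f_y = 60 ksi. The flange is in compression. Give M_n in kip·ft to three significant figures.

Tension: T = A_s f_y = 11.33 × 60 = 679.8 kips.
Try a within the flange: a = T/(0.85 f'_c b_f) = 679.8/(0.85 × 3.5 × 35) = 6.529 in.
a = 6.529 > h_f = 4.3 in: the block extends into the web. Split into flange-overhang and web parts.
C_f = 0.85 f'_c (b_f − b_w) h_f = 0.85 × 3.5 × (35 − 13.5) × 4.3 = 275.0 kips.
Remaining web compression depth: a_w = (T − C_f)/(0.85 f'_c b_w) = (679.8 − 275.0)/(0.85 × 3.5 × 13.5) = 10.079 in.
M_n = C_f(d − h_f/2) + (T − C_f)(d − a_w/2) = 275.0 × (27.9 − 2.15) + 404.8 × (27.9 − 5.0395) = 7081.3 + 9253.9 = 16335.2 kip·in.
M_n = 16335.2/12 = 1361.27 kip·ft.

M_n ≈ 1360 kip·ft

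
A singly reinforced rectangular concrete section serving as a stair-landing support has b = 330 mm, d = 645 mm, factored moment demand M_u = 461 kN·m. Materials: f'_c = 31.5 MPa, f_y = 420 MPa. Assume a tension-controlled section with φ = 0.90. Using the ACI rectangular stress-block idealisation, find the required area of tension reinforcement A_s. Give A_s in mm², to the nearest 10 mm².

M_n = M_u/φ = 461/0.90 = 512.222 kN·m.
With M_n = 0.85 f'_c a b (d − a/2), solve the quadratic for a:
a = d − √(d² − 2M_n/(0.85 f'_c b)) = 645 − √(645² − 2 × 512.222×10⁶/(0.85 × 31.5 × 330)) = 97.20 mm.
A_s = 0.85 f'_c a b / f_y = 0.85 × 31.5 × 97.20 × 330 / 420 = 2044.8 mm².

A_s ≈ 2040 mm²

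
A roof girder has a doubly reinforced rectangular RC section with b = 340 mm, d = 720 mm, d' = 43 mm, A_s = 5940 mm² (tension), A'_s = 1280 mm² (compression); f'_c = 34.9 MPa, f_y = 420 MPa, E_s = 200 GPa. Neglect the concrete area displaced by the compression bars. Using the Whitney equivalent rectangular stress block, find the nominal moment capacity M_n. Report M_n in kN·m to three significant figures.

M_n ≈ 1580 kN·m

Assume both tension and compression steel yield.
Net tension couple steel: A_s − A'_s = 4660 mm².
a = (A_s − A'_s) f_y / (0.85 f'_c b) = 1957200/(0.85 × 34.9 × 340) = 194.05 mm.
c = a/β₁ = 194.05/0.801 = 242.26 mm; ε'_s = 0.003(c − d')/c = 0.0025 ≥ f_y/E_s = 0.0021, so compression steel does yield.
M_n = (A_s − A'_s) f_y (d − a/2) + A'_s f_y (d − d') = [1957200 × (720 − 97.025) + 537600 × (720 − 43)] × 10⁻⁶ = 1219.29 + 363.96 = 1583.25 kN·m.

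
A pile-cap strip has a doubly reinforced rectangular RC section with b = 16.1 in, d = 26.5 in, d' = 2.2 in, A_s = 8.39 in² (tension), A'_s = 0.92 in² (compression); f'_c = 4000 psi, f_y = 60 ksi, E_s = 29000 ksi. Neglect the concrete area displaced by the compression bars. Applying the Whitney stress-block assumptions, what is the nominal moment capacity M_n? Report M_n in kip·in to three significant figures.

M_n ≈ 11400 kip·in

Assume both steels yield.
a = (A_s − A'_s) f_y/(0.85 f'_c b) = (8.39 − 0.92) × 60/(0.85 × 4 × 16.1) = 8.188 in.
c = a/β₁ = 8.188/0.85 = 9.633 in; ε'_s = 0.003(c − d')/c = 0.0023 ≥ ε_y = 0.0021, so the compression steel yields.
M_n = (A_s − A'_s) f_y (d − a/2) + A'_s f_y (d − d') = 448.2 × (26.5 − 4.094) + 55.2 × (26.5 − 2.2) = 10042.4 + 1341.4 = 11383.8 kip·in.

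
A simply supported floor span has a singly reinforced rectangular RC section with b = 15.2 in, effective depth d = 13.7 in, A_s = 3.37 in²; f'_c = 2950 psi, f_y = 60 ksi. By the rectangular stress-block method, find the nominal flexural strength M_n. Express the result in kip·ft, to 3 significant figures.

M_n ≈ 186 kip·ft

T = A_s f_y = 3.37 × 60 = 202.2 kips.
a = T/(0.85 f'_c b) = 202.2/(0.85 × 2.95 × 15.2) = 5.305 in.
M_n = T(d − a/2) = 202.2 × (13.7 − 2.6525) = 2233.8 kip·in = 2233.8/12 = 186.15 kip·ft.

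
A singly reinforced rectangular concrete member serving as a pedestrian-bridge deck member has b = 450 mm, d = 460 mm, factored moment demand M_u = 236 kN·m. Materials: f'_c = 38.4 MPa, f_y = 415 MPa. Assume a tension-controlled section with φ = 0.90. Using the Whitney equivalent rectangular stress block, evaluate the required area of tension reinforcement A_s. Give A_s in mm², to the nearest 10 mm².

A_s ≈ 1440 mm²

M_n = M_u/φ = 236/0.90 = 262.222 kN·m.
With M_n = 0.85 f'_c a b (d − a/2), solve the quadratic for a:
a = d − √(d² − 2M_n/(0.85 f'_c b)) = 460 − √(460² − 2 × 262.222×10⁶/(0.85 × 38.4 × 450)) = 40.60 mm.
A_s = 0.85 f'_c a b / f_y = 0.85 × 38.4 × 40.60 × 450 / 415 = 1436.9 mm².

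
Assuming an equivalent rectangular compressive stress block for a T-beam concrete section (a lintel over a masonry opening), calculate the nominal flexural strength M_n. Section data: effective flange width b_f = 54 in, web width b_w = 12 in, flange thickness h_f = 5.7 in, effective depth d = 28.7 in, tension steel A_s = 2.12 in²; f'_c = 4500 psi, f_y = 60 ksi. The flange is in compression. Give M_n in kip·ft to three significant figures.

M_n ≈ 301 kip·ft

Tension: T = A_s f_y = 2.12 × 60 = 127.2 kips.
Try a within the flange: a = T/(0.85 f'_c b_f) = 127.2/(0.85 × 4.5 × 54) = 0.616 in.
Since a = 0.616 ≤ h_f = 5.7 in, the stress block lies entirely in the flange; analyse as a rectangular beam of width b_f.
M_n = T(d − a/2) = 127.2 × (28.7 − 0.308) = 3611.5 kip·in.
M_n = 3611.5/12 = 300.96 kip·ft.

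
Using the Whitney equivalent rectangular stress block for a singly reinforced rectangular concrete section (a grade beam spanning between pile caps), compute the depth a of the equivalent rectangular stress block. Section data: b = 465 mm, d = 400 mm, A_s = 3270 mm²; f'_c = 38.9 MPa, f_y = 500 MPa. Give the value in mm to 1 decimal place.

a ≈ 106.3 mm

T = A_s f_y = 3270 × 500 = 1635000 N = 1635 kN.
Setting C = 0.85 f'_c a b equal to T: a = 1635000/(0.85 × 38.9 × 465) = 106.3 mm.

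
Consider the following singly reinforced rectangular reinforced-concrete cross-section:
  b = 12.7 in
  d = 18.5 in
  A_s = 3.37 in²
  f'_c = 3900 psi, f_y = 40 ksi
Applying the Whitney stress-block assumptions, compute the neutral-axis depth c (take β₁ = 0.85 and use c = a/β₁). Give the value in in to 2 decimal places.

T = A_s f_y = 3.37 × 40 = 134.8 kips.
a = T/(0.85 f'_c b) = 134.8/(0.85 × 3.9 × 12.7) = 3.2019 in.
With β₁ = 0.85, c = a/β₁ = 3.2019/0.85 = 3.77 in.

c ≈ 3.77 in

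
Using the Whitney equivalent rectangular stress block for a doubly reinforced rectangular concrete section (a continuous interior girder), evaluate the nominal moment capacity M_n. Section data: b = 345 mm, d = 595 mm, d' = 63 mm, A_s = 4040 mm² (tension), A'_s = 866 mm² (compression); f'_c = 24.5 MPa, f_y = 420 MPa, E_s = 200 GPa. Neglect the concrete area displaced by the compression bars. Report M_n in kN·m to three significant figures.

Assume both tension and compression steel yield.
Net tension couple steel: A_s − A'_s = 3174 mm².
a = (A_s − A'_s) f_y / (0.85 f'_c b) = 1333080/(0.85 × 24.5 × 345) = 185.55 mm.
c = a/β₁ = 185.55/0.85 = 218.29 mm; ε'_s = 0.003(c − d')/c = 0.0021 ≥ f_y/E_s = 0.0021, so compression steel does yield.
M_n = (A_s − A'_s) f_y (d − a/2) + A'_s f_y (d − d') = [1333080 × (595 − 92.775) + 363720 × (595 − 63)] × 10⁻⁶ = 669.51 + 193.50 = 863.01 kN·m.

M_n ≈ 863 kN·m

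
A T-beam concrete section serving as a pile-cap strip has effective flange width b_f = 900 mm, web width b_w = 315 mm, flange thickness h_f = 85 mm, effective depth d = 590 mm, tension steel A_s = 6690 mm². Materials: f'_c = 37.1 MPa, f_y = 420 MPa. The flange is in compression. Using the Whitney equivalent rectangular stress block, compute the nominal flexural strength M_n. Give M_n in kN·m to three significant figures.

M_n ≈ 1510 kN·m

Tension: T = A_s f_y = 6690 × 420 = 2809800 N.
Try a within the flange: a = T/(0.85 f'_c b_f) = 2809800/(0.85 × 37.1 × 900) = 99.00 mm.
a = 99.00 > h_f = 85 mm: the block extends into the web. Split into flange-overhang and web parts.
C_f = 0.85 f'_c (b_f − b_w) h_f = 0.85 × 37.1 × (900 − 315) × 85 = 1568078 N.
Remaining web compression depth: a_w = (T − C_f)/(0.85 f'_c b_w) = (2809800 − 1568078)/(0.85 × 37.1 × 315) = 125.00 mm.
M_n = C_f(d − h_f/2) + (T − C_f)(d − a_w/2) = 1568078 × (590 − 42.5) + 1241722 × (590 − 62.5) = 858.52 + 655.01 = 1513.53 × 10⁶ N·mm.
M_n = 1513.53 kN·m.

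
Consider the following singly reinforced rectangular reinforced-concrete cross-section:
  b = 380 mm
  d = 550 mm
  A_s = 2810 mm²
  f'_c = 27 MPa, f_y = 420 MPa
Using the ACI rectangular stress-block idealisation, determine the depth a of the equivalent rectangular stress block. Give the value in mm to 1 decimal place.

T = A_s f_y = 2810 × 420 = 1180200 N = 1180.2 kN.
Setting C = 0.85 f'_c a b equal to T: a = 1180200/(0.85 × 27 × 380) = 135.3 mm.

a ≈ 135.3 mm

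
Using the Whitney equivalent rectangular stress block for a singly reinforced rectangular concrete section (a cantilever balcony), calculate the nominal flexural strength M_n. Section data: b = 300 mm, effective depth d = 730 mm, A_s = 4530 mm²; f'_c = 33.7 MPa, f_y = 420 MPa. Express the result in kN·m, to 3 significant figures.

T = A_s f_y = 4530 × 420 = 1902600 N = 1902.6 kN.
From C = T: a = T/(0.85 f'_c b) = 1902600/(0.85 × 33.7 × 300) = 221.40 mm.
M_n = T(d − a/2) = 1902.6 kN × (730 − 110.7) mm = 1178.28 kN·m.

M_n ≈ 1180 kN·m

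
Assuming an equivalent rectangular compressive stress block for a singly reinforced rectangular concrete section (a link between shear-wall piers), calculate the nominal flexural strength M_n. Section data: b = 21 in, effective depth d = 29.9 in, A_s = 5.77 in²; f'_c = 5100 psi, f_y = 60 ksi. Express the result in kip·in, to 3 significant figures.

T = A_s f_y = 5.77 × 60 = 346.2 kips.
a = T/(0.85 f'_c b) = 346.2/(0.85 × 5.1 × 21) = 3.803 in.
M_n = T(d − a/2) = 346.2 × (29.9 − 1.9015) = 9693.1 kip·in.

M_n ≈ 9690 kip·in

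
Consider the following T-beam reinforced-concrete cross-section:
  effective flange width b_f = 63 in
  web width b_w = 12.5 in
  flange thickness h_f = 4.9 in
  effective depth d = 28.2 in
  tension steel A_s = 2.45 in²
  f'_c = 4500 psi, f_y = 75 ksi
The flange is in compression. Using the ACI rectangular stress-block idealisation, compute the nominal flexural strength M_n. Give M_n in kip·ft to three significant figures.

M_n ≈ 426 kip·ft

Tension: T = A_s f_y = 2.45 × 75 = 183.75 kips.
Try a within the flange: a = T/(0.85 f'_c b_f) = 183.75/(0.85 × 4.5 × 63) = 0.763 in.
Since a = 0.763 ≤ h_f = 4.9 in, the stress block lies entirely in the flange; analyse as a rectangular beam of width b_f.
M_n = T(d − a/2) = 183.75 × (28.2 − 0.3815) = 5111.6 kip·in.
M_n = 5111.6/12 = 425.97 kip·ft.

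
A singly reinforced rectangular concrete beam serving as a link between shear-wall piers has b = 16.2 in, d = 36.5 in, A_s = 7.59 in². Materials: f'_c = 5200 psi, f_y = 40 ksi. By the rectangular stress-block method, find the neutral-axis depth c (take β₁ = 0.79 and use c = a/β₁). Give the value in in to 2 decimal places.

c ≈ 5.37 in

T = A_s f_y = 7.59 × 40 = 303.6 kips.
a = T/(0.85 f'_c b) = 303.6/(0.85 × 5.2 × 16.2) = 4.2400 in.
With β₁ = 0.79, c = a/β₁ = 4.2400/0.79 = 5.37 in.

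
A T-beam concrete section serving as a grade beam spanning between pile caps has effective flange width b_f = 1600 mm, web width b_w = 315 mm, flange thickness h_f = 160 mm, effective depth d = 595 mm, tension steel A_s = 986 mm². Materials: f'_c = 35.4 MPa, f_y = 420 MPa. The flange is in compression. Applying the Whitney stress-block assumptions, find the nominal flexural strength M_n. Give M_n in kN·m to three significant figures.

Tension: T = A_s f_y = 986 × 420 = 414120 N.
Try a within the flange: a = T/(0.85 f'_c b_f) = 414120/(0.85 × 35.4 × 1600) = 8.60 mm.
Since a = 8.60 ≤ h_f = 160 mm, the stress block lies entirely in the flange; analyse as a rectangular beam of width b_f.
M_n = T(d − a/2) = 414120 × (595 − 4.3) = 244.62 × 10⁶ N·mm.
M_n = 244.62 kN·m.

M_n ≈ 245 kN·m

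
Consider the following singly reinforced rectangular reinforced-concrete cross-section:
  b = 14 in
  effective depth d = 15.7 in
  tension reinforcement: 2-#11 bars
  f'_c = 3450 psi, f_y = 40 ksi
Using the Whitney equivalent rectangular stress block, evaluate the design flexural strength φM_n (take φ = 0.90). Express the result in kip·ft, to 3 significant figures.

φM_n ≈ 133 kip·ft

A_s = 2 × 1.56 = 3.12 in².
T = A_s f_y = 3.12 × 40 = 124.8 kips.
a = T/(0.85 f'_c b) = 124.8/(0.85 × 3.45 × 14) = 3.040 in.
M_n = T(d − a/2) = 124.8 × (15.7 − 1.52) = 1769.7 kip·in = 1769.7/12 = 147.48 kip·ft.
φM_n = 0.90 × 147.48 = 132.73 kip·ft.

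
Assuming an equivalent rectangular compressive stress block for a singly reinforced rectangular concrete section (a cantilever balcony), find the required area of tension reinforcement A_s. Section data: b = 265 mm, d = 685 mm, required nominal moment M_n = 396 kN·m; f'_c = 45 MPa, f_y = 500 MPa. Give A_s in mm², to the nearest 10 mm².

A_s ≈ 1210 mm²

With M_n = 0.85 f'_c a b (d − a/2), solve the quadratic for a:
a = d − √(d² − 2M_n/(0.85 f'_c b)) = 685 − √(685² − 2 × 396×10⁶/(0.85 × 45 × 265)) = 59.63 mm.
A_s = 0.85 f'_c a b / f_y = 0.85 × 45 × 59.63 × 265 / 500 = 1208.8 mm².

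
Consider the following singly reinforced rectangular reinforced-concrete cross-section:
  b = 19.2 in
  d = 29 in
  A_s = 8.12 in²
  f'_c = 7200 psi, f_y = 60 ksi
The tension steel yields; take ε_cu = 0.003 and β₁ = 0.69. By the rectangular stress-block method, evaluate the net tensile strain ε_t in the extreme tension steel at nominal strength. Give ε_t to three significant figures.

ε_t ≈ 0.0115

a = A_s f_y/(0.85 f'_c b) = 4.146 in.
β₁ = 0.69, so c = a/β₁ = 4.146/0.69 = 6.009 in.
From the linear strain diagram with ε_cu = 0.003: ε_t = 0.003 (d − c)/c = 0.003 × (29 − 6.009)/6.009 = 0.0115.
Since ε_t ≥ 0.005, the section is tension-controlled.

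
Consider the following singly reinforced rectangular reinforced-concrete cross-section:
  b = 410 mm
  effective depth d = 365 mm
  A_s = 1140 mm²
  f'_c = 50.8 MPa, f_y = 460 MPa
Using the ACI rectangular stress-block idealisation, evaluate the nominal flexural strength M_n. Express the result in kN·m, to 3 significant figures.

M_n ≈ 184 kN·m

T = A_s f_y = 1140 × 460 = 524400 N = 524.4 kN.
From C = T: a = T/(0.85 f'_c b) = 524400/(0.85 × 50.8 × 410) = 29.62 mm.
M_n = T(d − a/2) = 524.4 kN × (365 − 14.81) mm = 183.64 kN·m.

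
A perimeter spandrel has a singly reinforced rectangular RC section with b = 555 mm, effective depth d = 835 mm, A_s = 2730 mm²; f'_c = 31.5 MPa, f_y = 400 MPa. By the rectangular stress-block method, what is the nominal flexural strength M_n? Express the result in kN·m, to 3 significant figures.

T = A_s f_y = 2730 × 400 = 1092000 N = 1092 kN.
From C = T: a = T/(0.85 f'_c b) = 1092000/(0.85 × 31.5 × 555) = 73.49 mm.
M_n = T(d − a/2) = 1092 kN × (835 − 36.745) mm = 871.69 kN·m.

M_n ≈ 872 kN·m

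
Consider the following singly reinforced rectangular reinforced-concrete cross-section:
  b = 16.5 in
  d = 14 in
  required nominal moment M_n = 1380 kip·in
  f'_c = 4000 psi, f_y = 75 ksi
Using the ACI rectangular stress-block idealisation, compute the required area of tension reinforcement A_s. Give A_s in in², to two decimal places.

A_s ≈ 1.41 in²

From M_n = 0.85 f'_c a b (d − a/2):
a = d − √(d² − 2M_n/(0.85 f'_c b)) = 14 − √(14² − 2 × 1380/(0.85 × 4 × 16.5)) = 1.884 in.
A_s = 0.85 f'_c a b / f_y = 0.85 × 4 × 1.884 × 16.5 / 75 = 1.409 in².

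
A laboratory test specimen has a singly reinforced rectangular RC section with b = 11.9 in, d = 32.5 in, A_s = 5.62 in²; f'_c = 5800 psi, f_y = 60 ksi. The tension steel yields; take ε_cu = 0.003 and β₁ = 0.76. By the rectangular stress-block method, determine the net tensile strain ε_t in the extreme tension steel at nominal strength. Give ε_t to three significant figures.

ε_t ≈ 0.00989

a = A_s f_y/(0.85 f'_c b) = 5.748 in.
β₁ = 0.76, so c = a/β₁ = 5.748/0.76 = 7.563 in.
From the linear strain diagram with ε_cu = 0.003: ε_t = 0.003 (d − c)/c = 0.003 × (32.5 − 7.563)/7.563 = 0.00989.
Since ε_t ≥ 0.005, the section is tension-controlled.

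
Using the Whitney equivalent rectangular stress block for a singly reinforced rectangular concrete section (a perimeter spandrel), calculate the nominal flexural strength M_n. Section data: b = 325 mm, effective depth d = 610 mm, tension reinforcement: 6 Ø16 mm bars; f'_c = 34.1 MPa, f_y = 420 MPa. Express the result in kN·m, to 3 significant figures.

M_n ≈ 295 kN·m

A_s = 6 × 201 = 1206 mm².
T = A_s f_y = 1206 × 420 = 506520 N = 506.52 kN.
From C = T: a = T/(0.85 f'_c b) = 506520/(0.85 × 34.1 × 325) = 53.77 mm.
M_n = T(d − a/2) = 506.52 kN × (610 − 26.885) mm = 295.36 kN·m.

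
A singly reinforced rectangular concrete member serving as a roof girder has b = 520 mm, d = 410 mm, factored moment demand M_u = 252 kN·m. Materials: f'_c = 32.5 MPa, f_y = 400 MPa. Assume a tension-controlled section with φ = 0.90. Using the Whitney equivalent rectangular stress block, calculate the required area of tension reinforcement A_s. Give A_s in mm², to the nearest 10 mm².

M_n = M_u/φ = 252/0.90 = 280 kN·m.
With M_n = 0.85 f'_c a b (d − a/2), solve the quadratic for a:
a = d − √(d² − 2M_n/(0.85 f'_c b)) = 410 − √(410² − 2 × 280×10⁶/(0.85 × 32.5 × 520)) = 50.67 mm.
A_s = 0.85 f'_c a b / f_y = 0.85 × 32.5 × 50.67 × 520 / 400 = 1819.7 mm².

A_s ≈ 1820 mm²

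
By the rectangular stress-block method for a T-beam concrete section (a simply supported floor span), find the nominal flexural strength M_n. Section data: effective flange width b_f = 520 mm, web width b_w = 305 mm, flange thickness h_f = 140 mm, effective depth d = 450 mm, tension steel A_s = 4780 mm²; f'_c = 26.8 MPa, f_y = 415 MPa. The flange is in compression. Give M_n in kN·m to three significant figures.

Tension: T = A_s f_y = 4780 × 415 = 1983700 N.
Try a within the flange: a = T/(0.85 f'_c b_f) = 1983700/(0.85 × 26.8 × 520) = 167.46 mm.
a = 167.46 > h_f = 140 mm: the block extends into the web. Split into flange-overhang and web parts.
C_f = 0.85 f'_c (b_f − b_w) h_f = 0.85 × 26.8 × (520 − 305) × 140 = 685678 N.
Remaining web compression depth: a_w = (T − C_f)/(0.85 f'_c b_w) = (1983700 − 685678)/(0.85 × 26.8 × 305) = 186.82 mm.
M_n = C_f(d − h_f/2) + (T − C_f)(d − a_w/2) = 685678 × (450 − 70) + 1298022 × (450 − 93.41) = 260.56 + 462.86 = 723.42 × 10⁶ N·mm.
M_n = 723.42 kN·m.

M_n ≈ 723 kN·m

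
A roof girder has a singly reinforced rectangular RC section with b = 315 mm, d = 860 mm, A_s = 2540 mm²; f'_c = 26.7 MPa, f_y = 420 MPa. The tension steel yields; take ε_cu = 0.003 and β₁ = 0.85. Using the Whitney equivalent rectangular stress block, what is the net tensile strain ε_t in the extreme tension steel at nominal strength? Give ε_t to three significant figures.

a = A_s f_y/(0.85 f'_c b) = 149.23 mm.
β₁ = 0.85, so c = a/β₁ = 149.23/0.85 = 175.56 mm.
From the linear strain diagram with ε_cu = 0.003: ε_t = 0.003 (d − c)/c = 0.003 × (860 − 175.56)/175.56 = 0.0117.
Since ε_t ≥ 0.005, the section is tension-controlled.

ε_t ≈ 0.0117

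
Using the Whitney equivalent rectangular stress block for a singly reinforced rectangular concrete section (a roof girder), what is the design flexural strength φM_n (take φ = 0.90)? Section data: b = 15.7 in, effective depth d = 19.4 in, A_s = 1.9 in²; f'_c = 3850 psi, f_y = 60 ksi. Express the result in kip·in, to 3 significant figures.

T = A_s f_y = 1.9 × 60 = 114 kips.
a = T/(0.85 f'_c b) = 114/(0.85 × 3.85 × 15.7) = 2.219 in.
M_n = T(d − a/2) = 114 × (19.4 − 1.1095) = 2085.1 kip·in.
φM_n = 0.90 × 2085.1 = 1876.6 kip·in.

φM_n ≈ 1880 kip·in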